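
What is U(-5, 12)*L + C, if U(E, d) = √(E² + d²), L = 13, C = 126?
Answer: 295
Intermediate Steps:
U(-5, 12)*L + C = √((-5)² + 12²)*13 + 126 = √(25 + 144)*13 + 126 = √169*13 + 126 = 13*13 + 126 = 169 + 126 = 295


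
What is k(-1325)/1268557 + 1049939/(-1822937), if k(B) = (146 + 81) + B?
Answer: -1333909052849/2312499491909 ≈ -0.57683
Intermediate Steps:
k(B) = 227 + B
k(-1325)/1268557 + 1049939/(-1822937) = (227 - 1325)/1268557 + 1049939/(-1822937) = -1098*1/1268557 + 1049939*(-1/1822937) = -1098/1268557 - 1049939/1822937 = -1333909052849/2312499491909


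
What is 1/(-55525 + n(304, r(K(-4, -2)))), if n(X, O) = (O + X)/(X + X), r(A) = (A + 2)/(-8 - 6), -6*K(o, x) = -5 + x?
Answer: -2688/149249857 ≈ -1.8010e-5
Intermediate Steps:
K(o, x) = ⅚ - x/6 (K(o, x) = -(-5 + x)/6 = ⅚ - x/6)
r(A) = -⅐ - A/14 (r(A) = (2 + A)/(-14) = (2 + A)*(-1/14) = -⅐ - A/14)
n(X, O) = (O + X)/(2*X) (n(X, O) = (O + X)/((2*X)) = (O + X)*(1/(2*X)) = (O + X)/(2*X))
1/(-55525 + n(304, r(K(-4, -2)))) = 1/(-55525 + (½)*((-⅐ - (⅚ - ⅙*(-2))/14) + 304)/304) = 1/(-55525 + (½)*(1/304)*((-⅐ - (⅚ + ⅓)/14) + 304)) = 1/(-55525 + (½)*(1/304)*((-⅐ - 1/14*7/6) + 304)) = 1/(-55525 + (½)*(1/304)*((-⅐ - 1/12) + 304)) = 1/(-55525 + (½)*(1/304)*(-19/84 + 304)) = 1/(-55525 + (½)*(1/304)*(25517/84)) = 1/(-55525 + 1343/2688) = 1/(-149249857/2688) = -2688/149249857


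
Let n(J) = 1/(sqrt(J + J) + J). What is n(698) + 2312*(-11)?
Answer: -17700671/696 - sqrt(349)/242904 ≈ -25432.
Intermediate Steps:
n(J) = 1/(J + sqrt(2)*sqrt(J)) (n(J) = 1/(sqrt(2*J) + J) = 1/(sqrt(2)*sqrt(J) + J) = 1/(J + sqrt(2)*sqrt(J)))
n(698) + 2312*(-11) = 1/(698 + sqrt(2)*sqrt(698)) + 2312*(-11) = 1/(698 + 2*sqrt(349)) - 25432 = -25432 + 1/(698 + 2*sqrt(349))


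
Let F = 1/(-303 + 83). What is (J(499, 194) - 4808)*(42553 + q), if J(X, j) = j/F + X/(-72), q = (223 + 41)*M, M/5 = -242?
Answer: 946852476245/72 ≈ 1.3151e+10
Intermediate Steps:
M = -1210 (M = 5*(-242) = -1210)
q = -319440 (q = (223 + 41)*(-1210) = 264*(-1210) = -319440)
F = -1/220 (F = 1/(-220) = -1/220 ≈ -0.0045455)
J(X, j) = -220*j - X/72 (J(X, j) = j/(-1/220) + X/(-72) = j*(-220) + X*(-1/72) = -220*j - X/72)
(J(499, 194) - 4808)*(42553 + q) = ((-220*194 - 1/72*499) - 4808)*(42553 - 319440) = ((-42680 - 499/72) - 4808)*(-276887) = (-3073459/72 - 4808)*(-276887) = -3419635/72*(-276887) = 946852476245/72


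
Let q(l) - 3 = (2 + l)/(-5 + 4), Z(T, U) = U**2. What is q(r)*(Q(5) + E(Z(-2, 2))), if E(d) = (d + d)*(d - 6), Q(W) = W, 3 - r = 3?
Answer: -11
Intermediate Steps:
r = 0 (r = 3 - 1*3 = 3 - 3 = 0)
q(l) = 1 - l (q(l) = 3 + (2 + l)/(-5 + 4) = 3 + (2 + l)/(-1) = 3 + (2 + l)*(-1) = 3 + (-2 - l) = 1 - l)
E(d) = 2*d*(-6 + d) (E(d) = (2*d)*(-6 + d) = 2*d*(-6 + d))
q(r)*(Q(5) + E(Z(-2, 2))) = (1 - 1*0)*(5 + 2*2**2*(-6 + 2**2)) = (1 + 0)*(5 + 2*4*(-6 + 4)) = 1*(5 + 2*4*(-2)) = 1*(5 - 16) = 1*(-11) = -11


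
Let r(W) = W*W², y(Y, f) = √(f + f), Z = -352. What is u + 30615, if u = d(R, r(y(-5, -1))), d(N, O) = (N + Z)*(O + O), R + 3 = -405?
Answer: 30615 + 3040*I*√2 ≈ 30615.0 + 4299.2*I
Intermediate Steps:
y(Y, f) = √2*√f (y(Y, f) = √(2*f) = √2*√f)
r(W) = W³
R = -408 (R = -3 - 405 = -408)
d(N, O) = 2*O*(-352 + N) (d(N, O) = (N - 352)*(O + O) = (-352 + N)*(2*O) = 2*O*(-352 + N))
u = 3040*I*√2 (u = 2*(√2*√(-1))³*(-352 - 408) = 2*(√2*I)³*(-760) = 2*(I*√2)³*(-760) = 2*(-2*I*√2)*(-760) = 3040*I*√2 ≈ 4299.2*I)
u + 30615 = 3040*I*√2 + 30615 = 30615 + 3040*I*√2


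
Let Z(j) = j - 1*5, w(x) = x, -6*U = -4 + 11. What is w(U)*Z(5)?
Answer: 0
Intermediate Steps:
U = -7/6 (U = -(-4 + 11)/6 = -1/6*7 = -7/6 ≈ -1.1667)
Z(j) = -5 + j (Z(j) = j - 5 = -5 + j)
w(U)*Z(5) = -7*(-5 + 5)/6 = -7/6*0 = 0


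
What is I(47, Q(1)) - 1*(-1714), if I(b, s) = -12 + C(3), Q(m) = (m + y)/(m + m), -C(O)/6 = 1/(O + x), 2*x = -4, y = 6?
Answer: 1696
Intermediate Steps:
x = -2 (x = (1/2)*(-4) = -2)
C(O) = -6/(-2 + O) (C(O) = -6/(O - 2) = -6/(-2 + O))
Q(m) = (6 + m)/(2*m) (Q(m) = (m + 6)/(m + m) = (6 + m)/((2*m)) = (6 + m)*(1/(2*m)) = (6 + m)/(2*m))
I(b, s) = -18 (I(b, s) = -12 - 6/(-2 + 3) = -12 - 6/1 = -12 - 6*1 = -12 - 6 = -18)
I(47, Q(1)) - 1*(-1714) = -18 - 1*(-1714) = -18 + 1714 = 1696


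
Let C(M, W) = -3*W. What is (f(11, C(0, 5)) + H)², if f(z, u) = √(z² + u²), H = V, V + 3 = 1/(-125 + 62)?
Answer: 1409374/3969 - 380*√346/63 ≈ 242.90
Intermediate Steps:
V = -190/63 (V = -3 + 1/(-125 + 62) = -3 + 1/(-63) = -3 - 1/63 = -190/63 ≈ -3.0159)
H = -190/63 ≈ -3.0159
f(z, u) = √(u² + z²)
(f(11, C(0, 5)) + H)² = (√((-3*5)² + 11²) - 190/63)² = (√((-15)² + 121) - 190/63)² = (√(225 + 121) - 190/63)² = (√346 - 190/63)² = (-190/63 + √346)²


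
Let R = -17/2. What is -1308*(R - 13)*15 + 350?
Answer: 422180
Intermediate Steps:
R = -17/2 (R = -17*1/2 = -17/2 ≈ -8.5000)
-1308*(R - 13)*15 + 350 = -1308*(-17/2 - 13)*15 + 350 = -(-28122)*15 + 350 = -1308*(-645/2) + 350 = 421830 + 350 = 422180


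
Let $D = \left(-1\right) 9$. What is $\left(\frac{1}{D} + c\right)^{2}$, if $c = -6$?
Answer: $\frac{3025}{81} \approx 37.346$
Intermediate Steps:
$D = -9$
$\left(\frac{1}{D} + c\right)^{2} = \left(\frac{1}{-9} - 6\right)^{2} = \left(- \frac{1}{9} - 6\right)^{2} = \left(- \frac{55}{9}\right)^{2} = \frac{3025}{81}$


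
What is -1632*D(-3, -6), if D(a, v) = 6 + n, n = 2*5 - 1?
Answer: -24480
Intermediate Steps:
n = 9 (n = 10 - 1 = 9)
D(a, v) = 15 (D(a, v) = 6 + 9 = 15)
-1632*D(-3, -6) = -1632*15 = -24480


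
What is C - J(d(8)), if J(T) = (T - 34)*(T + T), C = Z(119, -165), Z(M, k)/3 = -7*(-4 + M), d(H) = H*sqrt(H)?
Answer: -3439 + 1088*sqrt(2) ≈ -1900.3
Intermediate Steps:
d(H) = H**(3/2)
Z(M, k) = 84 - 21*M (Z(M, k) = 3*(-7*(-4 + M)) = 3*(28 - 7*M) = 84 - 21*M)
C = -2415 (C = 84 - 21*119 = 84 - 2499 = -2415)
J(T) = 2*T*(-34 + T) (J(T) = (-34 + T)*(2*T) = 2*T*(-34 + T))
C - J(d(8)) = -2415 - 2*8**(3/2)*(-34 + 8**(3/2)) = -2415 - 2*16*sqrt(2)*(-34 + 16*sqrt(2)) = -2415 - 32*sqrt(2)*(-34 + 16*sqrt(2))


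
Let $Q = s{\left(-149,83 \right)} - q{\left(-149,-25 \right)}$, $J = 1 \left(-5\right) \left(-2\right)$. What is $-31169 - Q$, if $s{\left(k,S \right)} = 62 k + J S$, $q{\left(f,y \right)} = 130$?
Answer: $-22631$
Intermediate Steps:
$J = 10$ ($J = \left(-5\right) \left(-2\right) = 10$)
$s{\left(k,S \right)} = 10 S + 62 k$ ($s{\left(k,S \right)} = 62 k + 10 S = 10 S + 62 k$)
$Q = -8538$ ($Q = \left(10 \cdot 83 + 62 \left(-149\right)\right) - 130 = \left(830 - 9238\right) - 130 = -8408 - 130 = -8538$)
$-31169 - Q = -31169 - -8538 = -31169 + 8538 = -22631$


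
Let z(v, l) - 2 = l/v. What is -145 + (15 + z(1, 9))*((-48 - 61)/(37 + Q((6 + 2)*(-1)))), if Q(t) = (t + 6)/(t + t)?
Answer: -65737/297 ≈ -221.34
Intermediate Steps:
z(v, l) = 2 + l/v
Q(t) = (6 + t)/(2*t) (Q(t) = (6 + t)/((2*t)) = (6 + t)*(1/(2*t)) = (6 + t)/(2*t))
-145 + (15 + z(1, 9))*((-48 - 61)/(37 + Q((6 + 2)*(-1)))) = -145 + (15 + (2 + 9/1))*((-48 - 61)/(37 + (6 + (6 + 2)*(-1))/(2*(((6 + 2)*(-1)))))) = -145 + (15 + (2 + 9*1))*(-109/(37 + (6 + 8*(-1))/(2*((8*(-1)))))) = -145 + (15 + (2 + 9))*(-109/(37 + (½)*(6 - 8)/(-8))) = -145 + (15 + 11)*(-109/(37 + (½)*(-⅛)*(-2))) = -145 + 26*(-109/(37 + ⅛)) = -145 + 26*(-109/297/8) = -145 + 26*(-109*8/297) = -145 + 26*(-872/297) = -145 - 22672/297 = -65737/297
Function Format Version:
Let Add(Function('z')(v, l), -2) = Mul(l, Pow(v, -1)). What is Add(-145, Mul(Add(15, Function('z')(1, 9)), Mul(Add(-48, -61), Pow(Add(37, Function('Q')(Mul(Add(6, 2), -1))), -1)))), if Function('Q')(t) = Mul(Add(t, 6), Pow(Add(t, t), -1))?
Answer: Rational(-65737, 297) ≈ -221.34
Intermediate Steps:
Function('z')(v, l) = Add(2, Mul(l, Pow(v, -1)))
Function('Q')(t) = Mul(Rational(1, 2), Pow(t, -1), Add(6, t)) (Function('Q')(t) = Mul(Add(6, t), Pow(Mul(2, t), -1)) = Mul(Add(6, t), Mul(Rational(1, 2), Pow(t, -1))) = Mul(Rational(1, 2), Pow(t, -1), Add(6, t)))
Add(-145, Mul(Add(15, Function('z')(1, 9)), Mul(Add(-48, -61), Pow(Add(37, Function('Q')(Mul(Add(6, 2), -1))), -1)))) = Add(-145, Mul(Add(15, Add(2, Mul(9, Pow(1, -1)))), Mul(Add(-48, -61), Pow(Add(37, Mul(Rational(1, 2), Pow(Mul(Add(6, 2), -1), -1), Add(6, Mul(Add(6, 2), -1)))), -1)))) = Add(-145, Mul(Add(15, Add(2, Mul(9, 1))), Mul(-109, Pow(Add(37, Mul(Rational(1, 2), Pow(Mul(8, -1), -1), Add(6, Mul(8, -1)))), -1)))) = Add(-145, Mul(Add(15, Add(2, 9)), Mul(-109, Pow(Add(37, Mul(Rational(1, 2), Pow(-8, -1), Add(6, -8))), -1)))) = Add(-145, Mul(Add(15, 11), Mul(-109, Pow(Add(37, Mul(Rational(1, 2), Rational(-1, 8), -2)), -1)))) = Add(-145, Mul(26, Mul(-109, Pow(Add(37, Rational(1, 8)), -1)))) = Add(-145, Mul(26, Mul(-109, Pow(Rational(297, 8), -1)))) = Add(-145, Mul(26, Mul(-109, Rational(8, 297)))) = Add(-145, Mul(26, Rational(-872, 297))) = Add(-145, Rational(-22672, 297)) = Rational(-65737, 297)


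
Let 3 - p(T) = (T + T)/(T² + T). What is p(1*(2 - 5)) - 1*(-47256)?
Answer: 47260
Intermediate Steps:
p(T) = 3 - 2*T/(T + T²) (p(T) = 3 - (T + T)/(T² + T) = 3 - 2*T/(T + T²))
p(1*(2 - 5)) - 1*(-47256) = (1 + 3*(1*(2 - 5)))/(1 + 1*(2 - 5)) - 1*(-47256) = (1 + 3*(1*(-3)))/(1 + 1*(-3)) + 47256 = (1 + 3*(-3))/(1 - 3) + 47256 = (1 - 9)/(-2) + 47256 = -½*(-8) + 47256 = 4 + 47256 = 47260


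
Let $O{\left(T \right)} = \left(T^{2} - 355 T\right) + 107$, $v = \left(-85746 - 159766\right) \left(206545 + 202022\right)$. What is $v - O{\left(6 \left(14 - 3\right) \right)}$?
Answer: $-100308082337$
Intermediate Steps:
$v = -100308101304$ ($v = \left(-245512\right) 408567 = -100308101304$)
$O{\left(T \right)} = 107 + T^{2} - 355 T$
$v - O{\left(6 \left(14 - 3\right) \right)} = -100308101304 - \left(107 + \left(6 \left(14 - 3\right)\right)^{2} - 355 \cdot 6 \left(14 - 3\right)\right) = -100308101304 - \left(107 + \left(6 \cdot 11\right)^{2} - 355 \cdot 6 \cdot 11\right) = -100308101304 - \left(107 + 66^{2} - 23430\right) = -100308101304 - \left(107 + 4356 - 23430\right) = -100308101304 - -18967 = -100308101304 + 18967 = -100308082337$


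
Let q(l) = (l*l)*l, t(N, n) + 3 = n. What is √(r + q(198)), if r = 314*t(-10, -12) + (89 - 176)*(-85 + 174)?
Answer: √7749939 ≈ 2783.9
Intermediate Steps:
t(N, n) = -3 + n
q(l) = l³ (q(l) = l²*l = l³)
r = -12453 (r = 314*(-3 - 12) + (89 - 176)*(-85 + 174) = 314*(-15) - 87*89 = -4710 - 7743 = -12453)
√(r + q(198)) = √(-12453 + 198³) = √(-12453 + 7762392) = √7749939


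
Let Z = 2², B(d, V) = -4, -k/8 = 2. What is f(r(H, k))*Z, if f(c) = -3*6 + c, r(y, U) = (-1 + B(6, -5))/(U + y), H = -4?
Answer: -71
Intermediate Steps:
k = -16 (k = -8*2 = -16)
r(y, U) = -5/(U + y) (r(y, U) = (-1 - 4)/(U + y) = -5/(U + y))
f(c) = -18 + c
Z = 4
f(r(H, k))*Z = (-18 - 5/(-16 - 4))*4 = (-18 - 5/(-20))*4 = (-18 - 5*(-1/20))*4 = (-18 + ¼)*4 = -71/4*4 = -71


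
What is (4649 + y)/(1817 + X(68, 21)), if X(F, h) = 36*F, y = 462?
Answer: 5111/4265 ≈ 1.1984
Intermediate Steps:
(4649 + y)/(1817 + X(68, 21)) = (4649 + 462)/(1817 + 36*68) = 5111/(1817 + 2448) = 5111/4265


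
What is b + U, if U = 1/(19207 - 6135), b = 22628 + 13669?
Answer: 474474385/13072 ≈ 36297.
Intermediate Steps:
b = 36297
U = 1/13072 ≈ 7.6499e-5
b + U = 36297 + 1/13072 = 474474385/13072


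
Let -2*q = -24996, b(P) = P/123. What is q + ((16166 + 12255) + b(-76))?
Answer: 5032961/123 ≈ 40918.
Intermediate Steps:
b(P) = P/123 (b(P) = P*(1/123) = P/123)
q = 12498 (q = -½*(-24996) = 12498)
q + ((16166 + 12255) + b(-76)) = 12498 + ((16166 + 12255) + (1/123)*(-76)) = 12498 + (28421 - 76/123) = 12498 + 3495707/123 = 5032961/123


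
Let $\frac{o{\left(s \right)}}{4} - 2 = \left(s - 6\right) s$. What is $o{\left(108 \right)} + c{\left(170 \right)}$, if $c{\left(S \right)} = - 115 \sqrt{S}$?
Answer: $44072 - 115 \sqrt{170} \approx 42573.0$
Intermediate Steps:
$o{\left(s \right)} = 8 + 4 s \left(-6 + s\right)$ ($o{\left(s \right)} = 8 + 4 \left(s - 6\right) s = 8 + 4 \left(-6 + s\right) s = 8 + 4 s \left(-6 + s\right)$)
$o{\left(108 \right)} + c{\left(170 \right)} = \left(8 - 2592 + 4 \cdot 108^{2}\right) - 115 \sqrt{170} = \left(8 - 2592 + 4 \cdot 11664\right) - 115 \sqrt{170} = \left(8 - 2592 + 46656\right) - 115 \sqrt{170} = 44072 - 115 \sqrt{170}$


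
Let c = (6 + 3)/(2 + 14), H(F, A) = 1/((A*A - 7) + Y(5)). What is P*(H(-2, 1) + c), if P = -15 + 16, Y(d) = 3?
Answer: 11/48 ≈ 0.22917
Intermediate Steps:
H(F, A) = 1/(-4 + A²) (H(F, A) = 1/((A*A - 7) + 3) = 1/((A² - 7) + 3) = 1/((-7 + A²) + 3) = 1/(-4 + A²))
c = 9/16 ≈ 0.56250
P = 1
P*(H(-2, 1) + c) = 1*(1/(-4 + 1²) + 9/16) = 1*(1/(-4 + 1) + 9/16) = 1*(1/(-3) + 9/16) = 1*(-⅓ + 9/16) = 1*(11/48) = 11/48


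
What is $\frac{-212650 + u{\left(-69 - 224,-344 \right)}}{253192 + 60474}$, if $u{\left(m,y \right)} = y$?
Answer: $- \frac{106497}{156833} \approx -0.67905$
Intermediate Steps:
$\frac{-212650 + u{\left(-69 - 224,-344 \right)}}{253192 + 60474} = \frac{-212650 - 344}{253192 + 60474} = - \frac{212994}{313666} = \left(-212994\right) \frac{1}{313666} = - \frac{106497}{156833}$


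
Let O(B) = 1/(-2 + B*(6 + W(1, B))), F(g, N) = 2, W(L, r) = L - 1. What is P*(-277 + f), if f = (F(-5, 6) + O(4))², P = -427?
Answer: 56382361/484 ≈ 1.1649e+5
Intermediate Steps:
W(L, r) = -1 + L
O(B) = 1/(-2 + 6*B) (O(B) = 1/(-2 + B*(6 + (-1 + 1))) = 1/(-2 + B*(6 + 0)) = 1/(-2 + B*6) = 1/(-2 + 6*B))
f = 2025/484 (f = (2 + 1/(2*(-1 + 3*4)))² = (2 + 1/(2*(-1 + 12)))² = (2 + (½)/11)² = (2 + (½)*(1/11))² = (2 + 1/22)² = (45/22)² = 2025/484 ≈ 4.1839)
P*(-277 + f) = -427*(-277 + 2025/484) = -427*(-132043/484) = 56382361/484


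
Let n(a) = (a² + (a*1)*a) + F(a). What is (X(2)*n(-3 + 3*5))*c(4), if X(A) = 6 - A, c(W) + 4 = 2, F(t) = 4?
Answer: -2336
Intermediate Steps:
c(W) = -2 (c(W) = -4 + 2 = -2)
n(a) = 4 + 2*a² (n(a) = (a² + (a*1)*a) + 4 = (a² + a*a) + 4 = (a² + a²) + 4 = 2*a² + 4 = 4 + 2*a²)
(X(2)*n(-3 + 3*5))*c(4) = ((6 - 1*2)*(4 + 2*(-3 + 3*5)²))*(-2) = ((6 - 2)*(4 + 2*(-3 + 15)²))*(-2) = (4*(4 + 2*12²))*(-2) = (4*(4 + 2*144))*(-2) = (4*(4 + 288))*(-2) = (4*292)*(-2) = 1168*(-2) = -2336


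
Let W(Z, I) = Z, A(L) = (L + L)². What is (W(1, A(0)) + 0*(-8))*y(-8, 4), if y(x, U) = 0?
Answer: 0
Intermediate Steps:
A(L) = 4*L² (A(L) = (2*L)² = 4*L²)
(W(1, A(0)) + 0*(-8))*y(-8, 4) = (1 + 0*(-8))*0 = (1 + 0)*0 = 1*0 = 0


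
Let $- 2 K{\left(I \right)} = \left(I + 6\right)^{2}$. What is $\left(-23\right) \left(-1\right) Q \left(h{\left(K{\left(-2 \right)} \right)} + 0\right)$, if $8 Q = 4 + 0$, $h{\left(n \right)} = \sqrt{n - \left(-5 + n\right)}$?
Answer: $\frac{23 \sqrt{5}}{2} \approx 25.715$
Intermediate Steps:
$K{\left(I \right)} = - \frac{\left(6 + I\right)^{2}}{2}$ ($K{\left(I \right)} = - \frac{\left(I + 6\right)^{2}}{2} = - \frac{\left(6 + I\right)^{2}}{2}$)
$h{\left(n \right)} = \sqrt{5}$
$Q = \frac{1}{2}$ ($Q = \frac{4 + 0}{8} = \frac{1}{8} \cdot 4 = \frac{1}{2} \approx 0.5$)
$\left(-23\right) \left(-1\right) Q \left(h{\left(K{\left(-2 \right)} \right)} + 0\right) = \left(-23\right) \left(-1\right) \frac{\sqrt{5} + 0}{2} = 23 \frac{\sqrt{5}}{2} = \frac{23 \sqrt{5}}{2}$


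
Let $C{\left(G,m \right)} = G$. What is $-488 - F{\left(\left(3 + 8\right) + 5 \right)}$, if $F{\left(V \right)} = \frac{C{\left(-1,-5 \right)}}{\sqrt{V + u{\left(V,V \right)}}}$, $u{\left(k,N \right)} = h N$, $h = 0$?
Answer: $- \frac{1951}{4} \approx -487.75$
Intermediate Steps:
$u{\left(k,N \right)} = 0$ ($u{\left(k,N \right)} = 0 N = 0$)
$F{\left(V \right)} = - \frac{1}{\sqrt{V}}$ ($F{\left(V \right)} = - \frac{1}{\sqrt{V + 0}} = - \frac{1}{\sqrt{V}}$)
$-488 - F{\left(\left(3 + 8\right) + 5 \right)} = -488 - - \frac{1}{\sqrt{\left(3 + 8\right) + 5}} = -488 - - \frac{1}{\sqrt{11 + 5}} = -488 - - \frac{1}{4} = -488 + \frac{1}{4} = - \frac{1951}{4}$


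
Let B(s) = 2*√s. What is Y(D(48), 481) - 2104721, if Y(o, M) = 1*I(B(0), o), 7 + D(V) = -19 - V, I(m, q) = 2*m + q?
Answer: -2104795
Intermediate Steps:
I(m, q) = q + 2*m
D(V) = -26 - V (D(V) = -7 + (-19 - V) = -26 - V)
Y(o, M) = o (Y(o, M) = 1*(o + 2*(2*√0)) = 1*(o + 2*(2*0)) = 1*(o + 2*0) = 1*(o + 0) = 1*o = o)
Y(D(48), 481) - 2104721 = (-26 - 1*48) - 2104721 = (-26 - 48) - 2104721 = -74 - 2104721 = -2104795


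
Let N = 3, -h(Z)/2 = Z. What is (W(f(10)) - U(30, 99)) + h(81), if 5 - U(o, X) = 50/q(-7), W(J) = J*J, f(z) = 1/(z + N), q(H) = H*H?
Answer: -1374428/8281 ≈ -165.97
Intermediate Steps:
q(H) = H²
h(Z) = -2*Z
f(z) = 1/(3 + z) (f(z) = 1/(z + 3) = 1/(3 + z))
W(J) = J²
U(o, X) = 195/49 (U(o, X) = 5 - 50/((-7)²) = 5 - 50/49 = 195/49)
(W(f(10)) - U(30, 99)) + h(81) = ((1/(3 + 10))² - 1*195/49) - 2*81 = ((1/13)² - 195/49) - 162 = (1/169 - 195/49) - 162 = -32906/8281 - 162 = -1374428/8281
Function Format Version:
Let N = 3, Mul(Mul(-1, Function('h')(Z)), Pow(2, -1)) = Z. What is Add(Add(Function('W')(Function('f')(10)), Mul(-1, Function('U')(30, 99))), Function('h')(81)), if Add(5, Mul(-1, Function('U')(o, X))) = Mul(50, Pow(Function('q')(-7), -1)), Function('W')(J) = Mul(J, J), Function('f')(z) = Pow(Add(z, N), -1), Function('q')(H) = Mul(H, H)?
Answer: Rational(-1374428, 8281) ≈ -165.97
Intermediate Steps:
Function('q')(H) = Pow(H, 2)
Function('h')(Z) = Mul(-2, Z)
Function('f')(z) = Pow(Add(3, z), -1) (Function('f')(z) = Pow(Add(z, 3), -1) = Pow(Add(3, z), -1))
Function('W')(J) = Pow(J, 2)
Function('U')(o, X) = Rational(195, 49) (Function('U')(o, X) = Add(5, Mul(-1, Mul(50, Pow(Pow(-7, 2), -1)))) = Add(5, Mul(-1, Mul(50, Pow(49, -1)))) = Add(5, Mul(-1, Mul(50, Rational(1, 49)))) = Add(5, Mul(-1, Rational(50, 49))) = Add(5, Rational(-50, 49)) = Rational(195, 49))
Add(Add(Function('W')(Function('f')(10)), Mul(-1, Function('U')(30, 99))), Function('h')(81)) = Add(Add(Pow(Pow(Add(3, 10), -1), 2), Mul(-1, Rational(195, 49))), Mul(-2, 81)) = Add(Add(Pow(Pow(13, -1), 2), Rational(-195, 49)), -162) = Add(Add(Pow(Rational(1, 13), 2), Rational(-195, 49)), -162) = Add(Add(Rational(1, 169), Rational(-195, 49)), -162) = Add(Rational(-32906, 8281), -162) = Rational(-1374428, 8281)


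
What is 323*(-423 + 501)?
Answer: 25194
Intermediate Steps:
323*(-423 + 501) = 323*78 = 25194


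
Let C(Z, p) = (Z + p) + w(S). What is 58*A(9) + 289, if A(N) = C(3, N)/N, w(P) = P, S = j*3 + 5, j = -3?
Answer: 3065/9 ≈ 340.56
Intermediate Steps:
S = -4 (S = -3*3 + 5 = -9 + 5 = -4)
C(Z, p) = -4 + Z + p (C(Z, p) = (Z + p) - 4 = -4 + Z + p)
A(N) = (-1 + N)/N (A(N) = (-4 + 3 + N)/N = (-1 + N)/N)
58*A(9) + 289 = 58*((-1 + 9)/9) + 289 = 58*((⅑)*8) + 289 = 58*(8/9) + 289 = 464/9 + 289 = 3065/9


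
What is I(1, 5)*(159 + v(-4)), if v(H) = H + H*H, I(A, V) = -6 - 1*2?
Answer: -1368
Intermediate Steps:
I(A, V) = -8 (I(A, V) = -6 - 2 = -8)
v(H) = H + H²
I(1, 5)*(159 + v(-4)) = -8*(159 - 4*(1 - 4)) = -8*(159 - 4*(-3)) = -8*(159 + 12) = -8*171 = -1368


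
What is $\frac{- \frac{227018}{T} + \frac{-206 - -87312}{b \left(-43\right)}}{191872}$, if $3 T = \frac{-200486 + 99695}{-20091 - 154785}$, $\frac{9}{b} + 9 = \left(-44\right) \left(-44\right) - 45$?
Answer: $- \frac{579765928915}{69297978528} \approx -8.3663$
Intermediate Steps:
$b = \frac{9}{1882}$ ($b = \frac{9}{-9 - -1891} = \frac{9}{-9 + \left(1936 - 45\right)} = \frac{9}{-9 + 1891} = \frac{9}{1882} \approx 0.0047821$)
$T = \frac{11199}{58292}$ ($T = \frac{\left(-200486 + 99695\right) \frac{1}{-20091 - 154785}}{3} = \frac{\left(-100791\right) \frac{1}{-174876}}{3} = \frac{\left(-100791\right) \left(- \frac{1}{174876}\right)}{3} = \frac{1}{3} \cdot \frac{33597}{58292} = \frac{11199}{58292} \approx 0.19212$)
$\frac{- \frac{227018}{T} + \frac{-206 - -87312}{b \left(-43\right)}}{191872} = \frac{- \frac{227018}{\frac{11199}{58292}} + \frac{-206 - -87312}{\frac{9}{1882} \left(-43\right)}}{191872} = \left(\left(-227018\right) \frac{58292}{11199} + \frac{-206 + 87312}{- \frac{387}{1882}}\right) \frac{1}{191872} = \left(- \frac{13233333256}{11199} + 87106 \left(- \frac{1882}{387}\right)\right) \frac{1}{191872} = \left(- \frac{13233333256}{11199} - \frac{163933492}{387}\right) \frac{1}{191872} = \left(- \frac{2319063715660}{1444671}\right) \frac{1}{191872} = - \frac{579765928915}{69297978528}$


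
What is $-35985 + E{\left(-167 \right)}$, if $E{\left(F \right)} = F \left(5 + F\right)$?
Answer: $-8931$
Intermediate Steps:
$-35985 + E{\left(-167 \right)} = -35985 - 167 \left(5 - 167\right) = -35985 - -27054 = -35985 + 27054 = -8931$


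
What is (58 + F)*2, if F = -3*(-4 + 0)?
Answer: 140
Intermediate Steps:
F = 12 (F = -3*(-4) = 12)
(58 + F)*2 = (58 + 12)*2 = 70*2 = 140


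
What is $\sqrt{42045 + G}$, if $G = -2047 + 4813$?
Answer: $3 \sqrt{4979} \approx 211.69$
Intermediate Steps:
$G = 2766$
$\sqrt{42045 + G} = \sqrt{42045 + 2766} = \sqrt{44811} = 3 \sqrt{4979}$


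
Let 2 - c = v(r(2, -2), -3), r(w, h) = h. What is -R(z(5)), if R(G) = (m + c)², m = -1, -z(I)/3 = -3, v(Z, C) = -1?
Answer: -4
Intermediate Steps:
z(I) = 9 (z(I) = -3*(-3) = 9)
c = 3 (c = 2 - 1*(-1) = 2 + 1 = 3)
R(G) = 4 (R(G) = (-1 + 3)² = 2² = 4)
-R(z(5)) = -1*4 = -4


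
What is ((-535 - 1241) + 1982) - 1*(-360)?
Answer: 566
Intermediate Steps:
((-535 - 1241) + 1982) - 1*(-360) = (-1776 + 1982) + 360 = 206 + 360 = 566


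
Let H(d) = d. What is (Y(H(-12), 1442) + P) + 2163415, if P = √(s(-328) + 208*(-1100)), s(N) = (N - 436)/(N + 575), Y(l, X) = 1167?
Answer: 2164582 + 2*I*√3489761977/247 ≈ 2.1646e+6 + 478.33*I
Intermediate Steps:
s(N) = (-436 + N)/(575 + N)
P = 2*I*√3489761977/247 (P = √((-436 - 328)/(575 - 328) + 208*(-1100)) = √(-764/247 - 228800) = √(-56514364/247) = 2*I*√3489761977/247 ≈ 478.33*I)
(Y(H(-12), 1442) + P) + 2163415 = (1167 + 2*I*√3489761977/247) + 2163415 = 2164582 + 2*I*√3489761977/247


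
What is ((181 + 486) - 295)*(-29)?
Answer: -10788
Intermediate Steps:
((181 + 486) - 295)*(-29) = (667 - 295)*(-29) = 372*(-29) = -10788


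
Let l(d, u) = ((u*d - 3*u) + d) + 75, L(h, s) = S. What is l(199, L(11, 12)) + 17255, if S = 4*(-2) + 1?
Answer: 16157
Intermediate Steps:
S = -7 (S = -8 + 1 = -7)
L(h, s) = -7
l(d, u) = 75 + d - 3*u + d*u (l(d, u) = ((d*u - 3*u) + d) + 75 = ((-3*u + d*u) + d) + 75 = (d - 3*u + d*u) + 75 = 75 + d - 3*u + d*u)
l(199, L(11, 12)) + 17255 = (75 + 199 - 3*(-7) + 199*(-7)) + 17255 = (75 + 199 + 21 - 1393) + 17255 = -1098 + 17255 = 16157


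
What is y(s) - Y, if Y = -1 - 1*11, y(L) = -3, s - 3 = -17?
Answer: 9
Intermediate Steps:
s = -14 (s = 3 - 17 = -14)
Y = -12 (Y = -1 - 11 = -12)
y(s) - Y = -3 - 1*(-12) = -3 + 12 = 9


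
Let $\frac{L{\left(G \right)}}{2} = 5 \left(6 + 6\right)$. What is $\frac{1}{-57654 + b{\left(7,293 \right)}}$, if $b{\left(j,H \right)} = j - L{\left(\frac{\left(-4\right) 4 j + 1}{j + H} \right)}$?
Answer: $- \frac{1}{57767} \approx -1.7311 \cdot 10^{-5}$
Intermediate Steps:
$L{\left(G \right)} = 120$ ($L{\left(G \right)} = 2 \cdot 5 \left(6 + 6\right) = 2 \cdot 5 \cdot 12 = 2 \cdot 60 = 120$)
$b{\left(j,H \right)} = -120 + j$ ($b{\left(j,H \right)} = j - 120 = -120 + j$)
$\frac{1}{-57654 + b{\left(7,293 \right)}} = \frac{1}{-57654 + \left(-120 + 7\right)} = \frac{1}{-57654 - 113} = \frac{1}{-57767} = - \frac{1}{57767}$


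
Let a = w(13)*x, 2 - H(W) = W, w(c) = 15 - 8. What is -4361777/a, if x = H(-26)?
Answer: -623111/28 ≈ -22254.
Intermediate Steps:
w(c) = 7
H(W) = 2 - W
x = 28 (x = 2 - 1*(-26) = 2 + 26 = 28)
a = 196 (a = 7*28 = 196)
-4361777/a = -4361777/196 = -4361777*1/196 = -623111/28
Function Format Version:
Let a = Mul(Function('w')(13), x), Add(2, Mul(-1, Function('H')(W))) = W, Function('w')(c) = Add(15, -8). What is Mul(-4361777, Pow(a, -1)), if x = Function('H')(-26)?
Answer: Rational(-623111, 28) ≈ -22254.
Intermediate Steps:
Function('w')(c) = 7
Function('H')(W) = Add(2, Mul(-1, W))
x = 28 (x = Add(2, Mul(-1, -26)) = Add(2, 26) = 28)
a = 196 (a = Mul(7, 28) = 196)
Mul(-4361777, Pow(a, -1)) = Mul(-4361777, Pow(196, -1)) = Mul(-4361777, Rational(1, 196)) = Rational(-623111, 28)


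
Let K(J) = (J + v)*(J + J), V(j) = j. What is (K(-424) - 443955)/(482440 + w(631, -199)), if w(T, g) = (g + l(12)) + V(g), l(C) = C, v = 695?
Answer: -673763/482054 ≈ -1.3977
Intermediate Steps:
w(T, g) = 12 + 2*g (w(T, g) = (g + 12) + g = (12 + g) + g = 12 + 2*g)
K(J) = 2*J*(695 + J) (K(J) = (J + 695)*(J + J) = (695 + J)*(2*J) = 2*J*(695 + J))
(K(-424) - 443955)/(482440 + w(631, -199)) = (2*(-424)*(695 - 424) - 443955)/(482440 + (12 + 2*(-199))) = (2*(-424)*271 - 443955)/(482440 + (12 - 398)) = (-229808 - 443955)/(482440 - 386) = -673763/482054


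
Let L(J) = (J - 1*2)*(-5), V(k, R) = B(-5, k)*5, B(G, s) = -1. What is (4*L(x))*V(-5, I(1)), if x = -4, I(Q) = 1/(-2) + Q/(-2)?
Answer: -600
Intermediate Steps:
I(Q) = -1/2 - Q/2 (I(Q) = 1*(-1/2) + Q*(-1/2) = -1/2 - Q/2)
V(k, R) = -5 (V(k, R) = -1*5 = -5)
L(J) = 10 - 5*J (L(J) = (J - 2)*(-5) = (-2 + J)*(-5) = 10 - 5*J)
(4*L(x))*V(-5, I(1)) = (4*(10 - 5*(-4)))*(-5) = (4*(10 + 20))*(-5) = (4*30)*(-5) = 120*(-5) = -600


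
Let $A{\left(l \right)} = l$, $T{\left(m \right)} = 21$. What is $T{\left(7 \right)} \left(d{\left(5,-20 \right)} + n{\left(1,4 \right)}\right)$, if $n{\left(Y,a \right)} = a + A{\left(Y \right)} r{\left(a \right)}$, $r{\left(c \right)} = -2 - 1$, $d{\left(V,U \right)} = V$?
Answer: $126$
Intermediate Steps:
$r{\left(c \right)} = -3$
$n{\left(Y,a \right)} = a - 3 Y$ ($n{\left(Y,a \right)} = a + Y \left(-3\right) = a - 3 Y$)
$T{\left(7 \right)} \left(d{\left(5,-20 \right)} + n{\left(1,4 \right)}\right) = 21 \left(5 + \left(4 - 3\right)\right) = 21 \left(5 + 1\right) = 21 \cdot 6 = 126$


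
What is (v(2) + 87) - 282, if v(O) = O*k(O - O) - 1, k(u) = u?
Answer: -196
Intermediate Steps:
v(O) = -1 (v(O) = O*(O - O) - 1 = O*0 - 1 = 0 - 1 = -1)
(v(2) + 87) - 282 = (-1 + 87) - 282 = 86 - 282 = -196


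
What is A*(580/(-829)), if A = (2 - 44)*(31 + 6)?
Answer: 901320/829 ≈ 1087.2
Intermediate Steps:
A = -1554 (A = -42*37 = -1554)
A*(580/(-829)) = -901320/(-829) = -901320*(-1)/829 = -1554*(-580/829) = 901320/829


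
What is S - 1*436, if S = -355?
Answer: -791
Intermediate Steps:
S - 1*436 = -355 - 1*436 = -355 - 436 = -791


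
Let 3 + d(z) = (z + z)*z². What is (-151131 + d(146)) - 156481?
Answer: 5916657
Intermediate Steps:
d(z) = -3 + 2*z³ (d(z) = -3 + (z + z)*z² = -3 + (2*z)*z² = -3 + 2*z³)
(-151131 + d(146)) - 156481 = (-151131 + (-3 + 2*146³)) - 156481 = (-151131 + (-3 + 2*3112136)) - 156481 = (-151131 + (-3 + 6224272)) - 156481 = (-151131 + 6224269) - 156481 = 6073138 - 156481 = 5916657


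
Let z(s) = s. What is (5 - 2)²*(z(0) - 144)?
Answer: -1296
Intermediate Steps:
(5 - 2)²*(z(0) - 144) = (5 - 2)²*(0 - 144) = 3²*(-144) = 9*(-144) = -1296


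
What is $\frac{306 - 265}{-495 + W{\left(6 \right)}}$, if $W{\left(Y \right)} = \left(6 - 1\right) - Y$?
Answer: $- \frac{41}{496} \approx -0.082661$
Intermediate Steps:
$W{\left(Y \right)} = 5 - Y$
$\frac{306 - 265}{-495 + W{\left(6 \right)}} = \frac{306 - 265}{-495 + \left(5 - 6\right)} = \frac{41}{-495 + \left(5 - 6\right)} = \frac{41}{-495 - 1} = \frac{41}{-496} = 41 \left(- \frac{1}{496}\right) = - \frac{41}{496}$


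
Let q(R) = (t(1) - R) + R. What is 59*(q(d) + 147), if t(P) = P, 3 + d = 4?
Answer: 8732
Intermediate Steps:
d = 1 (d = -3 + 4 = 1)
q(R) = 1 (q(R) = (1 - R) + R = 1)
59*(q(d) + 147) = 59*(1 + 147) = 59*148 = 8732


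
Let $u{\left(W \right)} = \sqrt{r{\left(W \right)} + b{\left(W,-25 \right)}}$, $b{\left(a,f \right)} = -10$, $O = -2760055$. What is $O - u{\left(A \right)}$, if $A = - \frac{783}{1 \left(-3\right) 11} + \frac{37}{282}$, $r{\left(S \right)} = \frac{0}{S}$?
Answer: $-2760055 - i \sqrt{10} \approx -2.7601 \cdot 10^{6} - 3.1623 i$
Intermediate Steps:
$r{\left(S \right)} = 0$
$A = \frac{74009}{3102}$ ($A = - \frac{783}{\left(-3\right) 11} + 37 \cdot \frac{1}{282} = - \frac{783}{-33} + \frac{37}{282} = \left(-783\right) \left(- \frac{1}{33}\right) + \frac{37}{282} = \frac{261}{11} + \frac{37}{282} = \frac{74009}{3102} \approx 23.858$)
$u{\left(W \right)} = i \sqrt{10}$ ($u{\left(W \right)} = \sqrt{0 - 10} = \sqrt{-10} = i \sqrt{10}$)
$O - u{\left(A \right)} = -2760055 - i \sqrt{10}$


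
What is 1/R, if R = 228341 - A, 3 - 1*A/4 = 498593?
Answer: 1/2222701 ≈ 4.4990e-7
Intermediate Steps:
A = -1994360 (A = 12 - 4*498593 = 12 - 1994372 = -1994360)
R = 2222701 (R = 228341 - 1*(-1994360) = 228341 + 1994360 = 2222701)
1/R = 1/2222701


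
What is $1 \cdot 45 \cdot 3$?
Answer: $135$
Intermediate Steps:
$1 \cdot 45 \cdot 3 = 45 \cdot 3 = 135$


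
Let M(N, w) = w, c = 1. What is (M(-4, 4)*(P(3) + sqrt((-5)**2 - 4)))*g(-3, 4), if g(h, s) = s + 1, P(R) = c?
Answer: 20 + 20*sqrt(21) ≈ 111.65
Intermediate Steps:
P(R) = 1
g(h, s) = 1 + s
(M(-4, 4)*(P(3) + sqrt((-5)**2 - 4)))*g(-3, 4) = (4*(1 + sqrt((-5)**2 - 4)))*(1 + 4) = (4*(1 + sqrt(25 - 4)))*5 = (4*(1 + sqrt(21)))*5 = (4 + 4*sqrt(21))*5 = 20 + 20*sqrt(21)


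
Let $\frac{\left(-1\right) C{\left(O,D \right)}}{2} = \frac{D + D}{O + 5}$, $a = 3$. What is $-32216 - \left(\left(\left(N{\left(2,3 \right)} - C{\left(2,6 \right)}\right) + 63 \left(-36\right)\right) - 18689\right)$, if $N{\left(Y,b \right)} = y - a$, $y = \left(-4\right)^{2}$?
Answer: $- \frac{78928}{7} \approx -11275.0$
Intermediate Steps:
$C{\left(O,D \right)} = - \frac{4 D}{5 + O}$ ($C{\left(O,D \right)} = - 2 \frac{D + D}{O + 5} = - 2 \frac{2 D}{5 + O} = - \frac{4 D}{5 + O}$)
$y = 16$
$N{\left(Y,b \right)} = 13$ ($N{\left(Y,b \right)} = 16 - 3 = 13$)
$-32216 - \left(\left(\left(N{\left(2,3 \right)} - C{\left(2,6 \right)}\right) + 63 \left(-36\right)\right) - 18689\right) = -32216 - \left(\left(\left(13 - \left(-4\right) 6 \frac{1}{5 + 2}\right) + 63 \left(-36\right)\right) - 18689\right) = -32216 - \left(\left(\left(13 - \left(-4\right) 6 \cdot \frac{1}{7}\right) - 2268\right) - 18689\right) = -32216 - \left(\left(\left(13 - - \frac{24}{7}\right) - 2268\right) - 18689\right) = -32216 - \left(\left(\left(13 + \frac{24}{7}\right) - 2268\right) - 18689\right) = -32216 - \left(\left(\frac{115}{7} - 2268\right) - 18689\right) = -32216 - \left(- \frac{15761}{7} - 18689\right) = -32216 - - \frac{146584}{7} = -32216 + \frac{146584}{7} = - \frac{78928}{7}$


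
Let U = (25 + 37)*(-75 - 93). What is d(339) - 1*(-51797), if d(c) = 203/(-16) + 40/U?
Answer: 539385359/10416 ≈ 51784.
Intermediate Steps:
U = -10416 (U = 62*(-168) = -10416)
d(c) = -132193/10416 (d(c) = 203/(-16) + 40/(-10416) = 203*(-1/16) + 40*(-1/10416) = -203/16 - 5/1302 = -132193/10416)
d(339) - 1*(-51797) = -132193/10416 - 1*(-51797) = -132193/10416 + 51797 = 539385359/10416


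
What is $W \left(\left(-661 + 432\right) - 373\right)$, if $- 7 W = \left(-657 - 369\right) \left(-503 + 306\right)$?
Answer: $17382492$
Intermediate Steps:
$W = - \frac{202122}{7}$ ($W = - \frac{\left(-657 - 369\right) \left(-503 + 306\right)}{7} = - \frac{\left(-1026\right) \left(-197\right)}{7} = \left(- \frac{1}{7}\right) 202122 = - \frac{202122}{7} \approx -28875.0$)
$W \left(\left(-661 + 432\right) - 373\right) = - \frac{202122 \left(\left(-661 + 432\right) - 373\right)}{7} = - \frac{202122 \left(-229 - 373\right)}{7} = \left(- \frac{202122}{7}\right) \left(-602\right) = 17382492$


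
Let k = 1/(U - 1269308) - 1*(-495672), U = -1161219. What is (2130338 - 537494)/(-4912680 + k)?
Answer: -3871450348788/10735657203217 ≈ -0.36062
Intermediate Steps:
k = 1204744179143/2430527 (k = 1/(-1161219 - 1269308) - 1*(-495672) = 1/(-2430527) + 495672 = -1/2430527 + 495672 = 1204744179143/2430527 ≈ 4.9567e+5)
(2130338 - 537494)/(-4912680 + k) = (2130338 - 537494)/(-4912680 + 1204744179143/2430527) = 1592844/(-10735657203217/2430527) = 1592844*(-2430527/10735657203217) = -3871450348788/10735657203217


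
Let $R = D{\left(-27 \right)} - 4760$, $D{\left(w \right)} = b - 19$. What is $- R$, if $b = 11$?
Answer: $4768$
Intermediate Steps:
$D{\left(w \right)} = -8$ ($D{\left(w \right)} = 11 - 19 = -8$)
$R = -4768$ ($R = -8 - 4760 = -4768$)
$- R = \left(-1\right) \left(-4768\right) = 4768$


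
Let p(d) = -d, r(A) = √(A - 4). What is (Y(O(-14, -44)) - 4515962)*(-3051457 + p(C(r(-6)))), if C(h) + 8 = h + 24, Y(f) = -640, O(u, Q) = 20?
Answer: 13782289054746 + 4516602*I*√10 ≈ 1.3782e+13 + 1.4283e+7*I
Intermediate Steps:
r(A) = √(-4 + A)
C(h) = 16 + h (C(h) = -8 + (h + 24) = -8 + (24 + h) = 16 + h)
(Y(O(-14, -44)) - 4515962)*(-3051457 + p(C(r(-6)))) = (-640 - 4515962)*(-3051457 - (16 + √(-4 - 6))) = -4516602*(-3051457 - (16 + √(-10))) = -4516602*(-3051457 - (16 + I*√10)) = -4516602*(-3051457 + (-16 - I*√10)) = -4516602*(-3051473 - I*√10) = 13782289054746 + 4516602*I*√10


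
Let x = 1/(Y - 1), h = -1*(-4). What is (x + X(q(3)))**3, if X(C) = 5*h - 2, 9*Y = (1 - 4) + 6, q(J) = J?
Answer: 35937/8 ≈ 4492.1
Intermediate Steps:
h = 4
Y = 1/3 (Y = ((1 - 4) + 6)/9 = (-3 + 6)/9 = (1/9)*3 = 1/3 ≈ 0.33333)
X(C) = 18 (X(C) = 5*4 - 2 = 20 - 2 = 18)
x = -3/2 (x = 1/(1/3 - 1) = 1/(-2/3) = -3/2 ≈ -1.5000)
(x + X(q(3)))**3 = (-3/2 + 18)**3 = (33/2)**3 = 35937/8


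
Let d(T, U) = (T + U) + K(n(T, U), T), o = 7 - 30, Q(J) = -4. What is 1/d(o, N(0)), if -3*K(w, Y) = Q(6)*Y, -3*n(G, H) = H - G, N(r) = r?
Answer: -3/161 ≈ -0.018634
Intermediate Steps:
n(G, H) = -H/3 + G/3 (n(G, H) = -(H - G)/3 = -H/3 + G/3)
K(w, Y) = 4*Y/3 (K(w, Y) = -(-4)*Y/3 = 4*Y/3)
o = -23
d(T, U) = U + 7*T/3 (d(T, U) = (T + U) + 4*T/3 = U + 7*T/3)
1/d(o, N(0)) = 1/(0 + (7/3)*(-23)) = 1/(0 - 161/3) = 1/(-161/3) = -3/161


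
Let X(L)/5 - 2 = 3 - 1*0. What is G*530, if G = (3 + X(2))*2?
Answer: 29680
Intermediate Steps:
X(L) = 25 (X(L) = 10 + 5*(3 - 1*0) = 10 + 5*(3 + 0) = 10 + 5*3 = 10 + 15 = 25)
G = 56 (G = (3 + 25)*2 = 28*2 = 56)
G*530 = 56*530 = 29680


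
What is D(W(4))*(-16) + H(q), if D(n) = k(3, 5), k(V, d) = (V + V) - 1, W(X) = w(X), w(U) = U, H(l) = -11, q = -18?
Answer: -91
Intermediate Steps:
W(X) = X
k(V, d) = -1 + 2*V (k(V, d) = 2*V - 1 = -1 + 2*V)
D(n) = 5 (D(n) = -1 + 2*3 = -1 + 6 = 5)
D(W(4))*(-16) + H(q) = 5*(-16) - 11 = -80 - 11 = -91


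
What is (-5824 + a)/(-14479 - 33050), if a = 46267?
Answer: -13481/15843 ≈ -0.85091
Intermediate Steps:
(-5824 + a)/(-14479 - 33050) = (-5824 + 46267)/(-14479 - 33050) = 40443/(-47529) = 40443*(-1/47529) = -13481/15843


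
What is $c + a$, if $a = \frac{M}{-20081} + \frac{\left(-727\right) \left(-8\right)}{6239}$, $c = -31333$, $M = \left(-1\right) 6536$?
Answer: $- \frac{91288571729}{2913613} \approx -31332.0$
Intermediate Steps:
$M = -6536$
$a = \frac{3664400}{2913613}$ ($a = - \frac{6536}{-20081} + \frac{\left(-727\right) \left(-8\right)}{6239} = \left(-6536\right) \left(- \frac{1}{20081}\right) + 5816 \cdot \frac{1}{6239} = \frac{152}{467} + \frac{5816}{6239} = \frac{3664400}{2913613} \approx 1.2577$)
$c + a = -31333 + \frac{3664400}{2913613} = - \frac{91288571729}{2913613}$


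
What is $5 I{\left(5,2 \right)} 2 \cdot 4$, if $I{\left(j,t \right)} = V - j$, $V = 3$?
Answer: $-80$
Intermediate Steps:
$I{\left(j,t \right)} = 3 - j$
$5 I{\left(5,2 \right)} 2 \cdot 4 = 5 \left(3 - 5\right) 2 \cdot 4 = 5 \left(3 - 5\right) 8 = 5 \left(-2\right) 8 = \left(-10\right) 8 = -80$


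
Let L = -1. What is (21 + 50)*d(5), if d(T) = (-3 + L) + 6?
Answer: 142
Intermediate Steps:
d(T) = 2 (d(T) = (-3 - 1) + 6 = -4 + 6 = 2)
(21 + 50)*d(5) = (21 + 50)*2 = 71*2 = 142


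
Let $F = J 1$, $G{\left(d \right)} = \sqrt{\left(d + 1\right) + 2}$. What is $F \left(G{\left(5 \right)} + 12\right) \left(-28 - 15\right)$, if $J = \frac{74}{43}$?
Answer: $-888 - 148 \sqrt{2} \approx -1097.3$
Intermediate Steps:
$J = \frac{74}{43}$ ($J = 74 \cdot \frac{1}{43} = \frac{74}{43} \approx 1.7209$)
$G{\left(d \right)} = \sqrt{3 + d}$ ($G{\left(d \right)} = \sqrt{\left(1 + d\right) + 2} = \sqrt{3 + d}$)
$F = \frac{74}{43}$ ($F = \frac{74}{43} \cdot 1 = \frac{74}{43} \approx 1.7209$)
$F \left(G{\left(5 \right)} + 12\right) \left(-28 - 15\right) = \frac{74 \left(\sqrt{3 + 5} + 12\right) \left(-28 - 15\right)}{43} = \frac{74 \left(\sqrt{8} + 12\right) \left(-43\right)}{43} = \frac{74 \left(2 \sqrt{2} + 12\right) \left(-43\right)}{43} = \frac{74 \left(12 + 2 \sqrt{2}\right) \left(-43\right)}{43} = \frac{74 \left(-516 - 86 \sqrt{2}\right)}{43} = -888 - 148 \sqrt{2}$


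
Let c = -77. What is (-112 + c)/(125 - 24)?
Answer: -189/101 ≈ -1.8713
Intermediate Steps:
(-112 + c)/(125 - 24) = (-112 - 77)/(125 - 24) = -189/101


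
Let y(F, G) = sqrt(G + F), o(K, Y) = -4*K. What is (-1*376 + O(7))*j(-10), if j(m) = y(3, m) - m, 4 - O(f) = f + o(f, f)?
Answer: -3510 - 351*I*sqrt(7) ≈ -3510.0 - 928.66*I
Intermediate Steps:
y(F, G) = sqrt(F + G)
O(f) = 4 + 3*f (O(f) = 4 - (f - 4*f) = 4 - (-3)*f = 4 + 3*f)
j(m) = sqrt(3 + m) - m
(-1*376 + O(7))*j(-10) = (-1*376 + (4 + 3*7))*(sqrt(3 - 10) - 1*(-10)) = (-376 + (4 + 21))*(sqrt(-7) + 10) = (-376 + 25)*(I*sqrt(7) + 10) = -351*(10 + I*sqrt(7)) = -3510 - 351*I*sqrt(7)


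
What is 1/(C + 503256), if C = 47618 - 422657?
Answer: 1/128217 ≈ 7.7993e-6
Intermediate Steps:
C = -375039
1/(C + 503256) = 1/(-375039 + 503256) = 1/128217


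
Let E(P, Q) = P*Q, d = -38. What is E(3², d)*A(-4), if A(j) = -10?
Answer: 3420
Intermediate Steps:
E(3², d)*A(-4) = (3²*(-38))*(-10) = (9*(-38))*(-10) = -342*(-10) = 3420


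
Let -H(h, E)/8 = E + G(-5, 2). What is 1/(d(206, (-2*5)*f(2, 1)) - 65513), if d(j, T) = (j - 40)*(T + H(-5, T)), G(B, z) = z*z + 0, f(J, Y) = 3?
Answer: -1/35965 ≈ -2.7805e-5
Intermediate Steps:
G(B, z) = z² (G(B, z) = z² + 0 = z²)
H(h, E) = -32 - 8*E (H(h, E) = -8*(E + 2²) = -8*(E + 4) = -8*(4 + E) = -32 - 8*E)
d(j, T) = (-40 + j)*(-32 - 7*T) (d(j, T) = (j - 40)*(T + (-32 - 8*T)) = (-40 + j)*(-32 - 7*T))
1/(d(206, (-2*5)*f(2, 1)) - 65513) = 1/((1280 - 32*206 + 280*(-2*5*3) - 7*-2*5*3*206) - 65513) = 1/((1280 - 6592 + 280*(-10*3) - 7*(-10*3)*206) - 65513) = 1/((1280 - 6592 + 280*(-30) - 7*(-30)*206) - 65513) = 1/((1280 - 6592 - 8400 + 43260) - 65513) = 1/(29548 - 65513) = 1/(-35965) = -1/35965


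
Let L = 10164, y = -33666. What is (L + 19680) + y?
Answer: -3822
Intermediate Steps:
(L + 19680) + y = (10164 + 19680) - 33666 = 29844 - 33666 = -3822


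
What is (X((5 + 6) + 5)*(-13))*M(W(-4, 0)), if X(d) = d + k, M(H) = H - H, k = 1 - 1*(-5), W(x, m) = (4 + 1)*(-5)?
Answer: 0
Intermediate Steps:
W(x, m) = -25 (W(x, m) = 5*(-5) = -25)
k = 6 (k = 1 + 5 = 6)
M(H) = 0
X(d) = 6 + d (X(d) = d + 6 = 6 + d)
(X((5 + 6) + 5)*(-13))*M(W(-4, 0)) = ((6 + ((5 + 6) + 5))*(-13))*0 = ((6 + (11 + 5))*(-13))*0 = ((6 + 16)*(-13))*0 = (22*(-13))*0 = -286*0 = 0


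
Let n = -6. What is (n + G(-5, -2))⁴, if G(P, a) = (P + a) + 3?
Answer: 10000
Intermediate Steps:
G(P, a) = 3 + P + a
(n + G(-5, -2))⁴ = (-6 + (3 - 5 - 2))⁴ = (-6 - 4)⁴ = (-10)⁴ = 10000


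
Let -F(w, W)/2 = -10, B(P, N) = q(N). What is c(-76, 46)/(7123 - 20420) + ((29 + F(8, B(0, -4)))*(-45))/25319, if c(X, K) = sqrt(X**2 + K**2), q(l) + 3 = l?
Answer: -315/3617 - 2*sqrt(1973)/13297 ≈ -0.093770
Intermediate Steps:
q(l) = -3 + l
B(P, N) = -3 + N
F(w, W) = 20 (F(w, W) = -2*(-10) = 20)
c(X, K) = sqrt(K**2 + X**2)
c(-76, 46)/(7123 - 20420) + ((29 + F(8, B(0, -4)))*(-45))/25319 = sqrt(46**2 + (-76)**2)/(7123 - 20420) + ((29 + 20)*(-45))/25319 = sqrt(2116 + 5776)/(-13297) + (49*(-45))*(1/25319) = sqrt(7892)*(-1/13297) - 2205*1/25319 = (2*sqrt(1973))*(-1/13297) - 315/3617 = -2*sqrt(1973)/13297 - 315/3617 = -315/3617 - 2*sqrt(1973)/13297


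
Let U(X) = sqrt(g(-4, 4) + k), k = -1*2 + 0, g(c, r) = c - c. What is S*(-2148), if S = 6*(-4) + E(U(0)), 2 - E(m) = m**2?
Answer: 42960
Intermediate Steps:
g(c, r) = 0
k = -2 (k = -2 + 0 = -2)
U(X) = I*sqrt(2) (U(X) = sqrt(0 - 2) = sqrt(-2) = I*sqrt(2))
E(m) = 2 - m**2
S = -20 (S = 6*(-4) + (2 - (I*sqrt(2))**2) = -24 + (2 - 1*(-2)) = -24 + (2 + 2) = -24 + 4 = -20)
S*(-2148) = -20*(-2148) = 42960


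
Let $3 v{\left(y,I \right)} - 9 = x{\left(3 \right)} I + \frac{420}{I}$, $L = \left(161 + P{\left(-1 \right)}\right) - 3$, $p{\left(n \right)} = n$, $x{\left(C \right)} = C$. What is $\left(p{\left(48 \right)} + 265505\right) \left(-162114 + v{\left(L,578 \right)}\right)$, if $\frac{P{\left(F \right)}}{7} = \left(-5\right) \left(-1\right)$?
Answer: $- \frac{12396801935751}{289} \approx -4.2896 \cdot 10^{10}$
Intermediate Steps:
$P{\left(F \right)} = 35$ ($P{\left(F \right)} = 7 \left(\left(-5\right) \left(-1\right)\right) = 7 \cdot 5 = 35$)
$L = 193$ ($L = \left(161 + 35\right) - 3 = 196 - 3 = 193$)
$v{\left(y,I \right)} = 3 + I + \frac{140}{I}$ ($v{\left(y,I \right)} = 3 + \frac{3 I + \frac{420}{I}}{3} = 3 + \left(I + \frac{140}{I}\right) = 3 + I + \frac{140}{I}$)
$\left(p{\left(48 \right)} + 265505\right) \left(-162114 + v{\left(L,578 \right)}\right) = \left(48 + 265505\right) \left(-162114 + \left(3 + 578 + \frac{140}{578}\right)\right) = 265553 \left(-162114 + \left(3 + 578 + 140 \cdot \frac{1}{578}\right)\right) = 265553 \left(-162114 + \left(3 + 578 + \frac{70}{289}\right)\right) = 265553 \left(-162114 + \frac{167979}{289}\right) = 265553 \left(- \frac{46682967}{289}\right) = - \frac{12396801935751}{289}$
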